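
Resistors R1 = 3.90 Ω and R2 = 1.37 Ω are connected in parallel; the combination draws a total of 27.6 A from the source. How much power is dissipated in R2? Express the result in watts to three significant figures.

572 W

We need the common branch voltage; get it from I_total × R_eq, then P = V²/R for the branch.
1/R_eq = 1/3.90 + 1/1.37 ⇒ R_eq = 1.014 Ω
V = I_total × R_eq = 27.60 × 1.014 = 27.98 V
P_R2 = V² / R2 = (27.98)² / 1.37 = 571.5 W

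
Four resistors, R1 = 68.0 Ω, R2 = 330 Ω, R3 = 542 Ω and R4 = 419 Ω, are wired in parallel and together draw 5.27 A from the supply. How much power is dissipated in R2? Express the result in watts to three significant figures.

Only the total current is stated, so first find the parallel equivalent to get the voltage across the combination.
1/R_eq = 1/68.0 + 1/330 + 1/542 + 1/419 ⇒ R_eq = 45.52 Ω
V = I_total × R_eq = 5.270 × 45.52 = 239.9 V
P_R2 = V² / R2 = (239.9)² / 330 = 174.4 W

174 W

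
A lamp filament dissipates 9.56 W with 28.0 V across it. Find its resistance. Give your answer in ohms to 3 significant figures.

82.0 Ω

Inverting the appropriate power form: R = V² / P.
R = (28.0)² / 9.56 = 82.01 Ω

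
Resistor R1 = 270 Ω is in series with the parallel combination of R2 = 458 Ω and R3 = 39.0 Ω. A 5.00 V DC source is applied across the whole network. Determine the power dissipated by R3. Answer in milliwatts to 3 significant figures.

Replace R2 and R3 with their parallel equivalent so the circuit becomes R1 in series with R_p.
R_p = (458×39.0)/(458+39.0) = 35.94 Ω
R_total = 270 + 35.94 = 305.9 Ω
I = V / R_total = 5.00 / 305.9 = 0.01634 A
Voltage across the parallel pair: V_p = I × R_p = 0.01634 × 35.94 = 0.5874 V
With V_p across R3, its power is V_p²/R3.
P_R3 = (0.5874)² / 39.0 = 0.008846 W

8.85 mW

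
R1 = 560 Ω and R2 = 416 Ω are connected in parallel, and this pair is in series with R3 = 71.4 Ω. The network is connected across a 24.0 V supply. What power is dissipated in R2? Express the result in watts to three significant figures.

0.820 W

Collapse the R1‖R2 pair into one equivalent R_p; then R_p and R3 form a series string.
R_p = (560×416)/(560+416) = 238.7 Ω
R_total = R_p + 71.4 = 238.7 + 71.4 = 310.1 Ω
I = V / R_total = 24.0 / 310.1 = 0.07740 A
Voltage across the parallel pair: V_p = I × R_p = 0.07740 × 238.7 = 18.47 V
R2 has V_p across it, so P = V_p²/R2.
P_R2 = (18.47)² / 416 = 0.8204 W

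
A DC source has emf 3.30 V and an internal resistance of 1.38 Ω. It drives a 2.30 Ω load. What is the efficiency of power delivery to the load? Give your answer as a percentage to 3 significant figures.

Both r and R carry the same current, so the power split is just the resistance split: η = R/(R+r).
η = R / (R + r) = 2.30 / (2.30 + 1.38) = 0.6250

62.5 %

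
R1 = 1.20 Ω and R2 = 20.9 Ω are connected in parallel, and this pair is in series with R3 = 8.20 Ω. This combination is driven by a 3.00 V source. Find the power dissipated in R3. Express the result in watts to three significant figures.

First find R_p for the parallel pair, then treat R_p + R3 as a series loop.
R_p = (1.20×20.9)/(1.20+20.9) = 1.135 Ω
R_total = R_p + 8.20 = 1.135 + 8.20 = 9.335 Ω
I = V / R_total = 3.00 / 9.335 = 0.3214 A
R3 is the series element, so its power is I²R.
P_R3 = (0.3214)² × 8.20 = 0.8469 W

0.847 W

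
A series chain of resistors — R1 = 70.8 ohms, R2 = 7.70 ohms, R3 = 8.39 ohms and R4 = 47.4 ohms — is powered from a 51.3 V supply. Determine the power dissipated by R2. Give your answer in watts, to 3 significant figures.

1.12 W

The current is common to all series resistors; compute it, then apply P = I²R for the target.
R_total = 70.8 + 7.70 + 8.39 + 47.4 = 134.3 Ω
I = V / R_total = 51.3 / 134.3 = 0.3820 A
P_R2 = I² × R2 = (0.3820)² × 7.70 = 1.124 W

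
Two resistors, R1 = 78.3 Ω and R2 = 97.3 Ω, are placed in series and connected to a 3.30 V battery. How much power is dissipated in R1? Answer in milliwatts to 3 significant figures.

Every series element carries the same I. Get I from the total resistance, then P = I² × R1.
R_total = 78.3 + 97.3 = 175.6 Ω
I = V / R_total = 3.30 / 175.6 = 0.01879 A
P_R1 = I² × R1 = (0.01879)² × 78.3 = 0.02765 W

27.7 mW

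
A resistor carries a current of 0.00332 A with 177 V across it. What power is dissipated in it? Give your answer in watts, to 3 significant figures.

0.588 W

V and I are known directly — P = V I, no intermediate step needed.
P = 177 V × 0.003320 A = 0.5876 W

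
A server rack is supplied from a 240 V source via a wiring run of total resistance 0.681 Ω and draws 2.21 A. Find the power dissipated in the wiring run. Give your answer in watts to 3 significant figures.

The wiring run is a series resistance carrying the load current; its dissipation is I²R_line.
The wiring run carries the full 2.21 A.
P_line = I² R_line = (2.210)² × 0.681 = 3.326 W

3.33 W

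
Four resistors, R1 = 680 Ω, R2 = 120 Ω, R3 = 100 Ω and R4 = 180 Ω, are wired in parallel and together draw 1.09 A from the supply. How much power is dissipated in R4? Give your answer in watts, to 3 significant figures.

10.3 W

Parallel branches share V, not I — compute V via R_eq, then use V²/R for the target branch.
1/R_eq = 1/680 + 1/120 + 1/100 + 1/180 ⇒ R_eq = 39.43 Ω
V = I_total × R_eq = 1.090 × 39.43 = 42.98 V
P_R4 = V² / R4 = (42.98)² / 180 = 10.26 W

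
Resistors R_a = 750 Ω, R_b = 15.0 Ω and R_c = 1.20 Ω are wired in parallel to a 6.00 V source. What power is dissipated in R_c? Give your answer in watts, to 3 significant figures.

Each parallel branch sees the full supply voltage, so P = V²/R applies directly to the target branch.
P_R_c = V² / R_c = (6.00)² / 1.20 Ω = 30.00 W

30.0 W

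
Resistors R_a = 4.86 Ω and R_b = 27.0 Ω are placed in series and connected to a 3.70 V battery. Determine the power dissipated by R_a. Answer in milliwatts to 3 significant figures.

Series elements share the same current, so find I first, then use P = I²R.
R_total = 4.86 + 27.0 = 31.86 Ω
I = V / R_total = 3.70 / 31.86 = 0.1161 A
P_R_a = I² × R_a = (0.1161)² × 4.86 = 0.06555 W

65.5 mW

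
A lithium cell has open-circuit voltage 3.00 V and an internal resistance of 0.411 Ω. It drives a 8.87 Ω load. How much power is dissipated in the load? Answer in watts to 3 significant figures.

With r and R in series, I = ε/(r+R); the load dissipates I²R.
I = ε / (r + R) = 3.00 / (0.411 + 8.87) = 0.3232 A
P_load = I² R = (0.3232)² × 8.87 = 0.9268 W

0.927 W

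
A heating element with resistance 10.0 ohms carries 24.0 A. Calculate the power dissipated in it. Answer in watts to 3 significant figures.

5760 W

With I and R stated, P = I²R applies in one step.
P = (24.00 A)² × 10.0 Ω = 5760 W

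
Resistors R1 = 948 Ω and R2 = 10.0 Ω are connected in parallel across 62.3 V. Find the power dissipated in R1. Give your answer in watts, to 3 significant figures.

The supply voltage appears across each parallel branch — just use P = V²/R1.
P_R1 = V² / R1 = (62.3)² / 948 Ω = 4.094 W

4.09 W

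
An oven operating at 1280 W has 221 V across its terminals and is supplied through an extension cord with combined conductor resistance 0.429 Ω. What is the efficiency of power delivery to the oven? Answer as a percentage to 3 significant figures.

I = P / V = 1280 / 221 = 5.792 A through the extension cord.
P_line = I² R_line = (5.792)² × 0.429 = 14.39 W
P_source = P_load + P_line = 1280 + 14.39 = 1294 W
η = P_load / P_source = 1280 / 1294 = 0.9889

98.9 %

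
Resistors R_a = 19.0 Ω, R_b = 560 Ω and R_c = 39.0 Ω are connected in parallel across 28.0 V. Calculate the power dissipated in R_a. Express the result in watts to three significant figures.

Parallel branches share the same voltage; P = V²/R gives the branch power in one step.
P_R_a = V² / R_a = (28.0)² / 19.0 Ω = 41.26 W

41.3 W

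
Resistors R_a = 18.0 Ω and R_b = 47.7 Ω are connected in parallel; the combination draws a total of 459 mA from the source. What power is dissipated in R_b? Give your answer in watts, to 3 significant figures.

Only the total current is stated, so first find the parallel equivalent to get the voltage across the combination.
1/R_eq = 1/18.0 + 1/47.7 ⇒ R_eq = 13.07 Ω
V = I_total × R_eq = 0.4590 × 13.07 = 5.998 V
P_R_b = V² / R_b = (5.998)² / 47.7 = 0.7543 W

0.754 W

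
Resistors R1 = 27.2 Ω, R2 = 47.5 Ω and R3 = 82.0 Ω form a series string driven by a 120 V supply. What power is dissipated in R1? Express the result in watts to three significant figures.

16.0 W

Series elements share the same current, so find I first, then use P = I²R.
R_total = 27.2 + 47.5 + 82.0 = 156.7 Ω
I = V / R_total = 120 / 156.7 = 0.7658 A
P_R1 = I² × R1 = (0.7658)² × 27.2 = 15.95 W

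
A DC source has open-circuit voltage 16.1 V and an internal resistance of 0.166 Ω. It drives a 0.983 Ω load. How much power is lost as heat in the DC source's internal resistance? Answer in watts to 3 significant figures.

32.6 W

The internal resistance carries the same current as the load; P_int = I²r.
I = ε / (r + R) = 16.1 / (0.166 + 0.983) = 14.01 A
P_int = I² r = (14.01)² × 0.166 = 32.59 W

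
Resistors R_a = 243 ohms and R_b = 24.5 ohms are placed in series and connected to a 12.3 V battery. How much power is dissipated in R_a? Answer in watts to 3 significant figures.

0.514 W

Every series element carries the same I. Get I from the total resistance, then P = I² × R_a.
R_total = 243 + 24.5 = 267.5 Ω
I = V / R_total = 12.3 / 267.5 = 0.04598 A
P_R_a = I² × R_a = (0.04598)² × 243 = 0.5138 W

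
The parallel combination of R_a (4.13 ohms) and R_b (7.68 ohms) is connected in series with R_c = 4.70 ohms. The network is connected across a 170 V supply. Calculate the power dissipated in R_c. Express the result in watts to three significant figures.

Combine R_a and R_b into their parallel equivalent first, reducing the network to two series resistors.
R_p = (4.13×7.68)/(4.13+7.68) = 2.686 Ω
R_total = R_p + 4.70 = 2.686 + 4.70 = 7.386 Ω
I = V / R_total = 170 / 7.386 = 23.02 A
R_c carries the full series current, so P = I²R.
P_R_c = (23.02)² × 4.70 = 2490 W

2490 W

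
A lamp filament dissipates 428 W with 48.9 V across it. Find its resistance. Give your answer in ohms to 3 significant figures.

Inverting the appropriate power form: R = V² / P.
R = (48.9)² / 428 = 5.587 Ω

5.59 Ω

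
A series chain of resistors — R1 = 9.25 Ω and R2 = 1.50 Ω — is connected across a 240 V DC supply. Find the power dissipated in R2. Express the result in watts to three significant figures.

Every series element carries the same I. Get I from the total resistance, then P = I² × R2.
R_total = 9.25 + 1.50 = 10.75 Ω
I = V / R_total = 240 / 10.75 = 22.33 A
P_R2 = I² × R2 = (22.33)² × 1.50 = 747.6 W

748 W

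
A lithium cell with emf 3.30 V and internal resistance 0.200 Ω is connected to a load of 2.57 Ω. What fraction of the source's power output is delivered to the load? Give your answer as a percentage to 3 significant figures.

The source delivers εI, of which I²R reaches the load and I²r is lost; since I is common, η = R/(R+r).
η = R / (R + r) = 2.57 / (2.57 + 0.200) = 0.9278

92.8 %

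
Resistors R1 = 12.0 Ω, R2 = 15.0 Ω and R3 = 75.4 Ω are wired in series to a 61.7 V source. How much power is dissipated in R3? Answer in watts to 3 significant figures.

Series elements share the same current, so find I first, then use P = I²R.
R_total = 12.0 + 15.0 + 75.4 = 102.4 Ω
I = V / R_total = 61.7 / 102.4 = 0.6025 A
P_R3 = I² × R3 = (0.6025)² × 75.4 = 27.37 W

27.4 W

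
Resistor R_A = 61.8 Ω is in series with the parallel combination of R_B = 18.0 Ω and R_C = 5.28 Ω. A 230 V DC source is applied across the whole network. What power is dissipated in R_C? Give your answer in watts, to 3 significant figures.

Replace R_B and R_C with their parallel equivalent so the circuit becomes R_A in series with R_p.
R_p = (18.0×5.28)/(18.0+5.28) = 4.082 Ω
R_total = 61.8 + 4.082 = 65.88 Ω
I = V / R_total = 230 / 65.88 = 3.491 A
Voltage across the parallel pair: V_p = I × R_p = 3.491 × 4.082 = 14.25 V
R_C is across V_p, so use P = V²/R for that branch.
P_R_C = (14.25)² / 5.28 = 38.47 W

38.5 W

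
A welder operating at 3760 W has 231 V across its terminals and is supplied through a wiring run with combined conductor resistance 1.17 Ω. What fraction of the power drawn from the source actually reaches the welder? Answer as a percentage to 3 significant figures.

I = P / V = 3760 / 231 = 16.28 A through the wiring run.
P_line = I² R_line = (16.28)² × 1.17 = 310.0 W
P_source = P_load + P_line = 3760 + 310.0 = 4070 W
η = P_load / P_source = 3760 / 4070 = 0.9238

92.4 %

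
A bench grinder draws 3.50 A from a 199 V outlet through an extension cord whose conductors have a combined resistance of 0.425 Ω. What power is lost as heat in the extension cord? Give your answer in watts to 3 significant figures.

5.21 W

Line loss is just I²R for the cable — we know both I and R_line directly.
The extension cord carries the full 3.50 A.
P_line = I² R_line = (3.500)² × 0.425 = 5.206 W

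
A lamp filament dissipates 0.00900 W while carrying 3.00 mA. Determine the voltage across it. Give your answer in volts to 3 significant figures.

3.00 V

From P = V I = I²R = V²/R, with the two given quantities we get V = P / I.
V = 0.00900 / 0.003000 = 3.000 V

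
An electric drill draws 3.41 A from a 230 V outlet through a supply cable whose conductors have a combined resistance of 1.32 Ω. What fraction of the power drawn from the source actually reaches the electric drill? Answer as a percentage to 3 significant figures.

The supply cable carries the full 3.41 A.
P_line = I² R_line = (3.410)² × 1.32 = 15.35 W
P_source = V I = 230 × 3.410 = 784.3 W; P_load = 769.0 W
η = P_load / P_source = 769.0 / 784.3 = 0.9804

98.0 %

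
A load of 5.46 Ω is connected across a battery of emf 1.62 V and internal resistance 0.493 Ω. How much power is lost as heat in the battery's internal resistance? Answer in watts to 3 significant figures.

The internal resistance carries the same current as the load; P_int = I²r.
I = ε / (r + R) = 1.62 / (0.493 + 5.46) = 0.2721 A
P_int = I² r = (0.2721)² × 0.493 = 0.03651 W

0.0365 W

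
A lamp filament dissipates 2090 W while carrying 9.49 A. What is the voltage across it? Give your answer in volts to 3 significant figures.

220 V

The two known quantities fix the third via V = P / I.
V = 2090 / 9.490 = 220.2 V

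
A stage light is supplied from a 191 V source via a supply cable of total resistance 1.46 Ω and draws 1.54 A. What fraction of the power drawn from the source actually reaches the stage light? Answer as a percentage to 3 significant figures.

The supply cable carries the full 1.54 A.
P_line = I² R_line = (1.540)² × 1.46 = 3.463 W
P_source = V I = 191 × 1.540 = 294.1 W; P_load = 290.7 W
η = P_load / P_source = 290.7 / 294.1 = 0.9882

98.8 %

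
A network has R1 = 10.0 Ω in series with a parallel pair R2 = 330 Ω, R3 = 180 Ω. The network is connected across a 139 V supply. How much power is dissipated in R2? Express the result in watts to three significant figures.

Reduce the parallel pair to R_p first; the network is then a simple series string.
R_p = (330×180)/(330+180) = 116.5 Ω
R_total = 10.0 + 116.5 = 126.5 Ω
I = V / R_total = 139 / 126.5 = 1.099 A
Voltage across the parallel pair: V_p = I × R_p = 1.099 × 116.5 = 128.0 V
With V_p across R2, its power is V_p²/R2.
P_R2 = (128.0)² / 330 = 49.66 W

49.7 W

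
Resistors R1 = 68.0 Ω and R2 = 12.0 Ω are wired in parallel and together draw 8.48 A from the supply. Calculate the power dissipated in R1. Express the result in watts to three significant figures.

Only the total current is stated, so first find the parallel equivalent to get the voltage across the combination.
1/R_eq = 1/68.0 + 1/12.0 ⇒ R_eq = 10.20 Ω
V = I_total × R_eq = 8.480 × 10.20 = 86.50 V
P_R1 = V² / R1 = (86.50)² / 68.0 = 110.0 W

110 W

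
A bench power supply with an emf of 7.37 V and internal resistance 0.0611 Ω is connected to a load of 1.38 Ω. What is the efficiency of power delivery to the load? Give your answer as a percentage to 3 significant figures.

95.8 %

η = P_load/(P_load+P_int) = I²R/(I²R+I²r) = R/(R+r) — the I² cancels for series elements.
η = R / (R + r) = 1.38 / (1.38 + 0.0611) = 0.9576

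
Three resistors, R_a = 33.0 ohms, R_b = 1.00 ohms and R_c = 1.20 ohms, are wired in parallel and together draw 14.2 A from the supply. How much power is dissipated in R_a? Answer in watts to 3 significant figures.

We need the common branch voltage; get it from I_total × R_eq, then P = V²/R for the branch.
1/R_eq = 1/33.0 + 1/1.00 + 1/1.20 ⇒ R_eq = 0.5366 Ω
V = I_total × R_eq = 14.20 × 0.5366 = 7.620 V
P_R_a = V² / R_a = (7.620)² / 33.0 = 1.759 W

1.76 W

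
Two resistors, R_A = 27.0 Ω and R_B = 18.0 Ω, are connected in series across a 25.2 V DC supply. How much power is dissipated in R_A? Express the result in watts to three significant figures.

Since the resistors are in series they all carry the loop current I = V/R_total; the power in any one is I²R.
R_total = 27.0 + 18.0 = 45.00 Ω
I = V / R_total = 25.2 / 45.00 = 0.5600 A
P_R_A = I² × R_A = (0.5600)² × 27.0 = 8.467 W

8.47 W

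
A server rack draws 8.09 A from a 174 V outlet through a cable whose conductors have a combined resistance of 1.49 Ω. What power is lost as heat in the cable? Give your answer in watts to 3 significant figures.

97.5 W

The cable is a series resistance carrying the load current; its dissipation is I²R_line.
The cable carries the full 8.09 A.
P_line = I² R_line = (8.090)² × 1.49 = 97.52 W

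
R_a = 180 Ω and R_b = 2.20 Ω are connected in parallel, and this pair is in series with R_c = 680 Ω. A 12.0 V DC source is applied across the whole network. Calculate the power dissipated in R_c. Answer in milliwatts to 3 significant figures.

210 mW

Collapse the R_a‖R_b pair into one equivalent R_p; then R_p and R_c form a series string.
R_p = (180×2.20)/(180+2.20) = 2.173 Ω
R_total = R_p + 680 = 2.173 + 680 = 682.2 Ω
I = V / R_total = 12.0 / 682.2 = 0.01759 A
R_c is the series element, so its power is I²R.
P_R_c = (0.01759)² × 680 = 0.2104 W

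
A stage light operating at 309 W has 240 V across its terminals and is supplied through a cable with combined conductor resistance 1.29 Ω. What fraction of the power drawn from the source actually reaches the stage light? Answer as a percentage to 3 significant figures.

99.3 %

I = P / V = 309 / 240 = 1.288 A through the cable.
P_line = I² R_line = (1.288)² × 1.29 = 2.138 W
P_source = P_load + P_line = 309.0 + 2.138 = 311.1 W
η = P_load / P_source = 309.0 / 311.1 = 0.9931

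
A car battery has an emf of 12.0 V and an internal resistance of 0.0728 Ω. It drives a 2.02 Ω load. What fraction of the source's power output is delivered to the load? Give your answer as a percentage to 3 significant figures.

96.5 %

η = P_load/(P_load+P_int) = I²R/(I²R+I²r) = R/(R+r) — the I² cancels for series elements.
η = R / (R + r) = 2.02 / (2.02 + 0.0728) = 0.9652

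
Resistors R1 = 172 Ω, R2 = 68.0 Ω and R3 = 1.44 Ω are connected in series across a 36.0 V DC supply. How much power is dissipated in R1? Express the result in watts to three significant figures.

3.82 W

Series elements share the same current, so find I first, then use P = I²R.
R_total = 172 + 68.0 + 1.44 = 241.4 Ω
I = V / R_total = 36.0 / 241.4 = 0.1491 A
P_R1 = I² × R1 = (0.1491)² × 172 = 3.824 W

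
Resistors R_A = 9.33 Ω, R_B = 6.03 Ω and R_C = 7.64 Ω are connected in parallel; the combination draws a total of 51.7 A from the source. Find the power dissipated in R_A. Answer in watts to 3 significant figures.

1760 W

The branches share the same voltage, but only the total current is given — find V from the equivalent resistance first.
1/R_eq = 1/9.33 + 1/6.03 + 1/7.64 ⇒ R_eq = 2.476 Ω
V = I_total × R_eq = 51.70 × 2.476 = 128.0 V
P_R_A = V² / R_A = (128.0)² / 9.33 = 1756 W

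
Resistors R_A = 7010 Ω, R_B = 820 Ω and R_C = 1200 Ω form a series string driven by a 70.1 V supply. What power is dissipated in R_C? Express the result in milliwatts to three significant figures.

Every series element carries the same I. Get I from the total resistance, then P = I² × R_C.
R_total = 7010 + 820 + 1200 = 9030 Ω
I = V / R_total = 70.1 / 9030 = 0.007763 A
P_R_C = I² × R_C = (0.007763)² × 1200 = 0.07232 W

72.3 mW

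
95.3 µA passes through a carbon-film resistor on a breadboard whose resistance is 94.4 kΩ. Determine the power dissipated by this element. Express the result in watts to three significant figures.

Current and resistance are given, so P = I²R is the direct form.
P = (0.00009530 A)² × 94400 Ω = 0.0008573 W

0.000857 W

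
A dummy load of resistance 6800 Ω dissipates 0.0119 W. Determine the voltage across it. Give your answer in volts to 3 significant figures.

Rearranging the power relation for the two known quantities gives V = √(P R).
V = √(0.0119 × 6800) = 8.996 V

9.00 V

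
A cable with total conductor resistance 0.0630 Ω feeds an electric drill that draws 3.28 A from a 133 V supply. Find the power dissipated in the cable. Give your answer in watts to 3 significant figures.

The cable and load are in series, so the same current flows in both; the loss is I²R_line.
The cable carries the full 3.28 A.
P_line = I² R_line = (3.280)² × 0.0630 = 0.6778 W

0.678 W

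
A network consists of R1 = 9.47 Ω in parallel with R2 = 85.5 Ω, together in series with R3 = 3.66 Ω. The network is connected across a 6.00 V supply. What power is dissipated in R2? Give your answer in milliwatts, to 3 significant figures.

206 mW

Combine R1 and R2 into their parallel equivalent first, reducing the network to two series resistors.
R_p = (9.47×85.5)/(9.47+85.5) = 8.526 Ω
R_total = R_p + 3.66 = 8.526 + 3.66 = 12.19 Ω
I = V / R_total = 6.00 / 12.19 = 0.4924 A
Voltage across the parallel pair: V_p = I × R_p = 0.4924 × 8.526 = 4.198 V
R2 sits across V_p; its power is V_p²/R.
P_R2 = (4.198)² / 85.5 = 0.2061 W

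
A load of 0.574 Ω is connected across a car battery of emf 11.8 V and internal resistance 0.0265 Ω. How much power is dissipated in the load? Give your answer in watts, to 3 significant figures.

222 W

Load and internal resistance form a series loop — compute the loop current, then the load power via I²R.
I = ε / (r + R) = 11.8 / (0.0265 + 0.574) = 19.65 A
P_load = I² R = (19.65)² × 0.574 = 221.6 W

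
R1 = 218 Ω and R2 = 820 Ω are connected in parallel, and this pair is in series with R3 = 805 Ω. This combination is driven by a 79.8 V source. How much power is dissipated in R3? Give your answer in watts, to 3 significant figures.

5.37 W

First find R_p for the parallel pair, then treat R_p + R3 as a series loop.
R_p = (218×820)/(218+820) = 172.2 Ω
R_total = R_p + 805 = 172.2 + 805 = 977.2 Ω
I = V / R_total = 79.8 / 977.2 = 0.08166 A
R3 carries the full series current, so P = I²R.
P_R3 = (0.08166)² × 805 = 5.368 W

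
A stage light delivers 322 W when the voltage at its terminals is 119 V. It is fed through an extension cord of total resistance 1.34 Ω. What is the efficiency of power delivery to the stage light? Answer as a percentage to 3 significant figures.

97.0 %

I = P / V = 322 / 119 = 2.706 A through the extension cord.
P_line = I² R_line = (2.706)² × 1.34 = 9.811 W
P_source = P_load + P_line = 322.0 + 9.811 = 331.8 W
η = P_load / P_source = 322.0 / 331.8 = 0.9704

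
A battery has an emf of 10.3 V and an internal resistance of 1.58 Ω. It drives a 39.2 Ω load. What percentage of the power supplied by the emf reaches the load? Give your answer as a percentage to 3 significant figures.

Both r and R carry the same current, so the power split is just the resistance split: η = R/(R+r).
η = R / (R + r) = 39.2 / (39.2 + 1.58) = 0.9613

96.1 %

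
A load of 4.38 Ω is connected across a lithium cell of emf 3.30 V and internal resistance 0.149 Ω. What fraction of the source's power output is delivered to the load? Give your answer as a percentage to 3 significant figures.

96.7 %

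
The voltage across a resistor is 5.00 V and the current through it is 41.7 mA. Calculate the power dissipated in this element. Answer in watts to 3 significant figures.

0.209 W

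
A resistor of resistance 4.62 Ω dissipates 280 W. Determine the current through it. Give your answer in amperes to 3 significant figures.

7.78 A

Rearranging the power relation for the two known quantities gives I = √(P / R).
I = √(280 / 4.62) = 7.785 A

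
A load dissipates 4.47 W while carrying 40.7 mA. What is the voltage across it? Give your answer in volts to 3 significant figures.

110 V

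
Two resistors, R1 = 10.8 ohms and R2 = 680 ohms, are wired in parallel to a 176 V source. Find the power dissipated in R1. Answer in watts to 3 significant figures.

2870 W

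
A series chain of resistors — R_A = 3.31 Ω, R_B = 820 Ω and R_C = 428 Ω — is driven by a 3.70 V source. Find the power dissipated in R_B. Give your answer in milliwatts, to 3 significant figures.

Since the resistors are in series they all carry the loop current I = V/R_total; the power in any one is I²R.
R_total = 3.31 + 820 + 428 = 1251 Ω
I = V / R_total = 3.70 / 1251 = 0.002957 A
P_R_B = I² × R_B = (0.002957)² × 820 = 0.007169 W

7.17 mW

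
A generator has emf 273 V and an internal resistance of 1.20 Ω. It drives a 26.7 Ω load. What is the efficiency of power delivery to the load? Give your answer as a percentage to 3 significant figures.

95.7 %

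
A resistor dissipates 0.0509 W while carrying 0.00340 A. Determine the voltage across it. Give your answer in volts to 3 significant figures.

The two known quantities fix the third via V = P / I.
V = 0.0509 / 0.003400 = 14.97 V

15.0 V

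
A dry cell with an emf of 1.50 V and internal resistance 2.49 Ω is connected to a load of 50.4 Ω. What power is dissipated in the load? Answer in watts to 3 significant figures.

The internal resistance and the load are in series, so the same I flows through both; get I from ε/(r+R), then I²R for the load.
I = ε / (r + R) = 1.50 / (2.49 + 50.4) = 0.02836 A
P_load = I² R = (0.02836)² × 50.4 = 0.04054 W

0.0405 W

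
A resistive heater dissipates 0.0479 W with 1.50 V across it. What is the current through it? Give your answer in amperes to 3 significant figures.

The two known quantities fix the third via I = P / V.
I = 0.0479 / 1.50 = 0.03193 A

0.0319 A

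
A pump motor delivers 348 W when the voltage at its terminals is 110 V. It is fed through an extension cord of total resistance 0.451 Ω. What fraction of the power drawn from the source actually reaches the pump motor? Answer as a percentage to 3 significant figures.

I = P / V = 348 / 110 = 3.164 A through the extension cord.
P_line = I² R_line = (3.164)² × 0.451 = 4.514 W
P_source = P_load + P_line = 348.0 + 4.514 = 352.5 W
η = P_load / P_source = 348.0 / 352.5 = 0.9872

98.7 %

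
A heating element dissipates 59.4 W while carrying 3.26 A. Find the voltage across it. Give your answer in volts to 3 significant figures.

The two known quantities fix the third via V = P / I.
V = 59.4 / 3.260 = 18.22 V

18.2 V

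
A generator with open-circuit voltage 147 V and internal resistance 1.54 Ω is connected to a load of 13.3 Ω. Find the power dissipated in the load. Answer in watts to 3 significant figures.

1310 W

The internal resistance and the load are in series, so the same I flows through both; get I from ε/(r+R), then I²R for the load.
I = ε / (r + R) = 147 / (1.54 + 13.3) = 9.906 A
P_load = I² R = (9.906)² × 13.3 = 1305 W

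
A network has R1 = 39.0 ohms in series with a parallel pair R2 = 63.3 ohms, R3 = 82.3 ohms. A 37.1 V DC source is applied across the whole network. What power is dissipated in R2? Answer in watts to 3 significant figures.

4.98 W

Collapse R2‖R3 to a single equivalent, reducing the network to two series elements.
R_p = (63.3×82.3)/(63.3+82.3) = 35.78 Ω
R_total = 39.0 + 35.78 = 74.78 Ω
I = V / R_total = 37.1 / 74.78 = 0.4961 A
Voltage across the parallel pair: V_p = I × R_p = 0.4961 × 35.78 = 17.75 V
R2 is across V_p, so use P = V²/R for that branch.
P_R2 = (17.75)² / 63.3 = 4.978 W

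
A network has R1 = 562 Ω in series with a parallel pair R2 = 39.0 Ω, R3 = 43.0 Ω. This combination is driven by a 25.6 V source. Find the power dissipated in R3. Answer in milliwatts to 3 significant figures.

18.8 mW

Collapse R2‖R3 to a single equivalent, reducing the network to two series elements.
R_p = (39.0×43.0)/(39.0+43.0) = 20.45 Ω
R_total = 562 + 20.45 = 582.5 Ω
I = V / R_total = 25.6 / 582.5 = 0.04395 A
Voltage across the parallel pair: V_p = I × R_p = 0.04395 × 20.45 = 0.8989 V
R3 sees V_p directly, so P = V_p² / R3.
P_R3 = (0.8989)² / 43.0 = 0.01879 W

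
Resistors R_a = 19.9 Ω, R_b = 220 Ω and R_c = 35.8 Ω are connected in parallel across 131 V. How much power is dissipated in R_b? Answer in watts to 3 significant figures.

78.0 W

Parallel branches share the same voltage; P = V²/R gives the branch power in one step.
P_R_b = V² / R_b = (131)² / 220 Ω = 78.00 W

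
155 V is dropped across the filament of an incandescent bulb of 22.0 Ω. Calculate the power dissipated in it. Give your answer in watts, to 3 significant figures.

V and R are stated; P = V²/R avoids computing the current.
P = (155 V)² / 22.0 Ω = 1092 W

1090 W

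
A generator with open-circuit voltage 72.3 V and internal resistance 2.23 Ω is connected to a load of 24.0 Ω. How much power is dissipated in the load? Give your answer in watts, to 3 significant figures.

182 W

Load and internal resistance form a series loop — compute the loop current, then the load power via I²R.
I = ε / (r + R) = 72.3 / (2.23 + 24.0) = 2.756 A
P_load = I² R = (2.756)² × 24.0 = 182.3 W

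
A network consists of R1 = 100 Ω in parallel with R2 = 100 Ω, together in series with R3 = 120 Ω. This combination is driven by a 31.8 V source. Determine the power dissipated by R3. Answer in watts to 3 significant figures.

4.20 W

Reduce the parallel combination to a single R_p; the circuit then becomes R_p in series with the remaining resistor.
R_p = (100×100)/(100+100) = 50.00 Ω
R_total = R_p + 120 = 50.00 + 120 = 170.0 Ω
I = V / R_total = 31.8 / 170.0 = 0.1871 A
R3 is the series element, so its power is I²R.
P_R3 = (0.1871)² × 120 = 4.199 W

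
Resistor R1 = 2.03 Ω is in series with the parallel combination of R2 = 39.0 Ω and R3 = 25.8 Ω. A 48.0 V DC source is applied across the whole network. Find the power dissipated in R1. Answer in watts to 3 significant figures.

First combine the parallel branches into one equivalent R_p, then R1 + R_p is a series pair.
R_p = (39.0×25.8)/(39.0+25.8) = 15.53 Ω
R_total = 2.03 + 15.53 = 17.56 Ω
I = V / R_total = 48.0 / 17.56 = 2.734 A
All the current flows through R1; use P = I²R.
P_R1 = (2.734)² × 2.03 = 15.17 W

15.2 W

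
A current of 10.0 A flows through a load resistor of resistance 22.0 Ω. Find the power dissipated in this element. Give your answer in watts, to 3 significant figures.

2200 W

Knowing I and R, the power is just I²R — no need to find V first.
P = (10.00 A)² × 22.0 Ω = 2200 W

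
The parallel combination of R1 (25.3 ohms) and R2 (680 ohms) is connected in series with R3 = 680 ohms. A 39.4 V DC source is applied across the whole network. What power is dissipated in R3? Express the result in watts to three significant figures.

Reduce the parallel combination to a single R_p; the circuit then becomes R_p in series with the remaining resistor.
R_p = (25.3×680)/(25.3+680) = 24.39 Ω
R_total = R_p + 680 = 24.39 + 680 = 704.4 Ω
I = V / R_total = 39.4 / 704.4 = 0.05593 A
R3 is the series element, so its power is I²R.
P_R3 = (0.05593)² × 680 = 2.128 W

2.13 W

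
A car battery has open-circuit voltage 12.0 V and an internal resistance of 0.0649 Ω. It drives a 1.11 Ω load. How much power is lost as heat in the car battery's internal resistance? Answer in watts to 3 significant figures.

6.77 W

Internal loss is I²r, with I set by the total series resistance r+R.
I = ε / (r + R) = 12.0 / (0.0649 + 1.11) = 10.21 A
P_int = I² r = (10.21)² × 0.0649 = 6.770 W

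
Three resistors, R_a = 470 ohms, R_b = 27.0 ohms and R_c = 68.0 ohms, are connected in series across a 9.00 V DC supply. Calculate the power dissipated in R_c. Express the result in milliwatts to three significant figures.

Series elements share the same current, so find I first, then use P = I²R.
R_total = 470 + 27.0 + 68.0 = 565.0 Ω
I = V / R_total = 9.00 / 565.0 = 0.01593 A
P_R_c = I² × R_c = (0.01593)² × 68.0 = 0.01725 W

17.3 mW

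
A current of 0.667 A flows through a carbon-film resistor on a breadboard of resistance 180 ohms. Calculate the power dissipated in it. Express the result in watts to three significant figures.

80.1 W

With I and R stated, P = I²R applies in one step.
P = (0.6670 A)² × 180 Ω = 80.08 W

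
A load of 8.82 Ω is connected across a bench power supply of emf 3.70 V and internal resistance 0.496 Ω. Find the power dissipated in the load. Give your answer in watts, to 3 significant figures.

Load and internal resistance form a series loop — compute the loop current, then the load power via I²R.
I = ε / (r + R) = 3.70 / (0.496 + 8.82) = 0.3972 A
P_load = I² R = (0.3972)² × 8.82 = 1.391 W

1.39 W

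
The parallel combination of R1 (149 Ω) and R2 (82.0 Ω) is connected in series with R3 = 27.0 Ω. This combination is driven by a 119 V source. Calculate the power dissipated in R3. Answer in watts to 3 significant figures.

Collapse the R1‖R2 pair into one equivalent R_p; then R_p and R3 form a series string.
R_p = (149×82.0)/(149+82.0) = 52.89 Ω
R_total = R_p + 27.0 = 52.89 + 27.0 = 79.89 Ω
I = V / R_total = 119 / 79.89 = 1.490 A
All the supply current flows through R3; use P = I²R3.
P_R3 = (1.490)² × 27.0 = 59.90 W

59.9 W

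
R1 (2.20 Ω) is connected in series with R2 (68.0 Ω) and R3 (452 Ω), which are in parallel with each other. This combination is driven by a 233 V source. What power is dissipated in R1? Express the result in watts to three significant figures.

Collapse R2‖R3 to a single equivalent, reducing the network to two series elements.
R_p = (68.0×452)/(68.0+452) = 59.11 Ω
R_total = 2.20 + 59.11 = 61.31 Ω
I = V / R_total = 233 / 61.31 = 3.801 A
All the current flows through R1; use P = I²R.
P_R1 = (3.801)² × 2.20 = 31.78 W

31.8 W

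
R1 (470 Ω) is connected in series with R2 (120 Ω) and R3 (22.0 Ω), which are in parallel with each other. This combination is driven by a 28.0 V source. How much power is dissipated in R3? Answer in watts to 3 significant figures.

0.0516 W

Replace R2 and R3 with their parallel equivalent so the circuit becomes R1 in series with R_p.
R_p = (120×22.0)/(120+22.0) = 18.59 Ω
R_total = 470 + 18.59 = 488.6 Ω
I = V / R_total = 28.0 / 488.6 = 0.05731 A
Voltage across the parallel pair: V_p = I × R_p = 0.05731 × 18.59 = 1.065 V
R3 is across V_p, so use P = V²/R for that branch.
P_R3 = (1.065)² / 22.0 = 0.05160 W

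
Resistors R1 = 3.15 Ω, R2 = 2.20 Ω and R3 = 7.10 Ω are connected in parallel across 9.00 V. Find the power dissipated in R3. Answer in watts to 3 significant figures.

The supply voltage appears across each parallel branch — just use P = V²/R3.
P_R3 = V² / R3 = (9.00)² / 7.10 Ω = 11.41 W

11.4 W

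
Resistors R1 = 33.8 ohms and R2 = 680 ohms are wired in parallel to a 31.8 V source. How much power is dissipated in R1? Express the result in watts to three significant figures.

Parallel branches share the same voltage; P = V²/R gives the branch power in one step.
P_R1 = V² / R1 = (31.8)² / 33.8 Ω = 29.92 W

29.9 W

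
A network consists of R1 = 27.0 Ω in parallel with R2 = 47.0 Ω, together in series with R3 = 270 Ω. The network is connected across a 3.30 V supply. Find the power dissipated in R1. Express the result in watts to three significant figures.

Combine R1 and R2 into their parallel equivalent first, reducing the network to two series resistors.
R_p = (27.0×47.0)/(27.0+47.0) = 17.15 Ω
R_total = R_p + 270 = 17.15 + 270 = 287.1 Ω
I = V / R_total = 3.30 / 287.1 = 0.01149 A
Voltage across the parallel pair: V_p = I × R_p = 0.01149 × 17.15 = 0.1971 V
R1 sits across V_p; its power is V_p²/R.
P_R1 = (0.1971)² / 27.0 = 0.001439 W

0.00144 W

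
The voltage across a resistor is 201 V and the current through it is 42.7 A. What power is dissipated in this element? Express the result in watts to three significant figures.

Since both terminal voltage and current are stated, P = V I gives the power in one step.
P = 201 V × 42.70 A = 8583 W

8580 W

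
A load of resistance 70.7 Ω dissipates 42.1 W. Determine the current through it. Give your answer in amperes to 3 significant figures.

0.772 A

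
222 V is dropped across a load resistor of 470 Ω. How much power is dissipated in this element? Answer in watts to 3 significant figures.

105 W

With V across and R both known, P = V²/R gives the dissipation directly.
P = (222 V)² / 470 Ω = 104.9 W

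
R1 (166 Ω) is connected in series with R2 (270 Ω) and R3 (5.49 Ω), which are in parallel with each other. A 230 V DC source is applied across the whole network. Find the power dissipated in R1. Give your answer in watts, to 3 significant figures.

299 W

Replace R2 and R3 with their parallel equivalent so the circuit becomes R1 in series with R_p.
R_p = (270×5.49)/(270+5.49) = 5.381 Ω
R_total = 166 + 5.381 = 171.4 Ω
I = V / R_total = 230 / 171.4 = 1.342 A
All the current flows through R1; use P = I²R.
P_R1 = (1.342)² × 166 = 299.0 W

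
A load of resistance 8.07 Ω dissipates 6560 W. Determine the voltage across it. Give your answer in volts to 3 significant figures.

230 V

Rearranging the power relation for the two known quantities gives V = √(P R).
V = √(6560 × 8.07) = 230.1 V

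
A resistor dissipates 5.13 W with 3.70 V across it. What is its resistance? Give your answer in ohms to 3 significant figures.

2.67 Ω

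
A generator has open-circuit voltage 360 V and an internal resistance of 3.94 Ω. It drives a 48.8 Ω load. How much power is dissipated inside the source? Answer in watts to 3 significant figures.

r is in series with the load, so it carries the full circuit current — the loss in it is I²r.
I = ε / (r + R) = 360 / (3.94 + 48.8) = 6.826 A
P_int = I² r = (6.826)² × 3.94 = 183.6 W

184 W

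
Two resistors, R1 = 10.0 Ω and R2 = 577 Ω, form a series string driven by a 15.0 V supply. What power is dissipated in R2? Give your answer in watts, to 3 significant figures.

Series elements share the same current, so find I first, then use P = I²R.
R_total = 10.0 + 577 = 587.0 Ω
I = V / R_total = 15.0 / 587.0 = 0.02555 A
P_R2 = I² × R2 = (0.02555)² × 577 = 0.3768 W

0.377 W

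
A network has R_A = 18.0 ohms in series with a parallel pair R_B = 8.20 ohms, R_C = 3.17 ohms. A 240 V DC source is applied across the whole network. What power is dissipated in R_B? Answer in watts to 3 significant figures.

Reduce the parallel pair to R_p first; the network is then a simple series string.
R_p = (8.20×3.17)/(8.20+3.17) = 2.286 Ω
R_total = 18.0 + 2.286 = 20.29 Ω
I = V / R_total = 240 / 20.29 = 11.83 A
Voltage across the parallel pair: V_p = I × R_p = 11.83 × 2.286 = 27.05 V
R_B sees V_p directly, so P = V_p² / R_B.
P_R_B = (27.05)² / 8.20 = 89.21 W

89.2 W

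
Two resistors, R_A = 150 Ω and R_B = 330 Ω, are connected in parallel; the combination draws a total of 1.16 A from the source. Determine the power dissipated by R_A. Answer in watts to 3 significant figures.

95.4 W

The branches share the same voltage, but only the total current is given — find V from the equivalent resistance first.
1/R_eq = 1/150 + 1/330 ⇒ R_eq = 103.1 Ω
V = I_total × R_eq = 1.160 × 103.1 = 119.6 V
P_R_A = V² / R_A = (119.6)² / 150 = 95.40 W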